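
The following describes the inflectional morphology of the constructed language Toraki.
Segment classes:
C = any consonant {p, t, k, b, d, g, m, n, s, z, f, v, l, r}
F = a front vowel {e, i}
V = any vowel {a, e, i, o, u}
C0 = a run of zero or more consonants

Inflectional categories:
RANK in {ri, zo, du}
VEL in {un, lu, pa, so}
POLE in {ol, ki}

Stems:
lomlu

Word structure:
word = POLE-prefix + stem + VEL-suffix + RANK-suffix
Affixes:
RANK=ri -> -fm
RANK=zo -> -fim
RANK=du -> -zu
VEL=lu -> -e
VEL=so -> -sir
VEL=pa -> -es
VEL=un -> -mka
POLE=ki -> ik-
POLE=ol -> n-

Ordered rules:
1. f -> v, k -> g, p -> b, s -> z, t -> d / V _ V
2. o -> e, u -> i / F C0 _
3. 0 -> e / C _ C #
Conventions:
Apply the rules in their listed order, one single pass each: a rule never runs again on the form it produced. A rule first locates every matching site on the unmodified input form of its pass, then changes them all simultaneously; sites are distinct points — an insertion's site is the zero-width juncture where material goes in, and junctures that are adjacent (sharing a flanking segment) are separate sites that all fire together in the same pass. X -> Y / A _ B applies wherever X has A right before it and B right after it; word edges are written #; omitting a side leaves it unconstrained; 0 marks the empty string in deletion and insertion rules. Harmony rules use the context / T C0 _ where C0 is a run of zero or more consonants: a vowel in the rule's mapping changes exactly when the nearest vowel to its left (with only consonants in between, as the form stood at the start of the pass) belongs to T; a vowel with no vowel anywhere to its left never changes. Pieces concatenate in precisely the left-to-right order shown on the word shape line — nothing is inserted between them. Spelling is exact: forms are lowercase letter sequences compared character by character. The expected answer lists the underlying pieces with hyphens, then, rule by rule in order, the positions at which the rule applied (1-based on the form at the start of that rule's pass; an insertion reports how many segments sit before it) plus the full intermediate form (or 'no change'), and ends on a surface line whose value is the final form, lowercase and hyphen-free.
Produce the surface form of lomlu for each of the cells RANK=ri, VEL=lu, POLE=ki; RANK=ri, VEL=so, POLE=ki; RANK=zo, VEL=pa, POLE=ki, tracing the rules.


cell RANK=ri, VEL=lu, POLE=ki:
underlying: ik-lomlu-e-fm
1. f -> v, k -> g, p -> b, s -> z, t -> d / V _ V: no change
2. o -> e, u -> i / F C0 _: fires at position(s) 4: iklemluefm
3. 0 -> e / C _ C #: inserts after position(s) 9: iklemluefem
surface: iklemluefem

cell RANK=ri, VEL=so, POLE=ki:
underlying: ik-lomlu-sir-fm
1. f -> v, k -> g, p -> b, s -> z, t -> d / V _ V: fires at position(s) 8: iklomluzirfm
2. o -> e, u -> i / F C0 _: fires at position(s) 4: iklemluzirfm
3. 0 -> e / C _ C #: inserts after position(s) 11: iklemluzirfem
surface: iklemluzirfem

cell RANK=zo, VEL=pa, POLE=ki:
underlying: ik-lomlu-es-fim
1. f -> v, k -> g, p -> b, s -> z, t -> d / V _ V: no change
2. o -> e, u -> i / F C0 _: fires at position(s) 4: iklemluesfim
3. 0 -> e / C _ C #: no change
surface: iklemluesfim


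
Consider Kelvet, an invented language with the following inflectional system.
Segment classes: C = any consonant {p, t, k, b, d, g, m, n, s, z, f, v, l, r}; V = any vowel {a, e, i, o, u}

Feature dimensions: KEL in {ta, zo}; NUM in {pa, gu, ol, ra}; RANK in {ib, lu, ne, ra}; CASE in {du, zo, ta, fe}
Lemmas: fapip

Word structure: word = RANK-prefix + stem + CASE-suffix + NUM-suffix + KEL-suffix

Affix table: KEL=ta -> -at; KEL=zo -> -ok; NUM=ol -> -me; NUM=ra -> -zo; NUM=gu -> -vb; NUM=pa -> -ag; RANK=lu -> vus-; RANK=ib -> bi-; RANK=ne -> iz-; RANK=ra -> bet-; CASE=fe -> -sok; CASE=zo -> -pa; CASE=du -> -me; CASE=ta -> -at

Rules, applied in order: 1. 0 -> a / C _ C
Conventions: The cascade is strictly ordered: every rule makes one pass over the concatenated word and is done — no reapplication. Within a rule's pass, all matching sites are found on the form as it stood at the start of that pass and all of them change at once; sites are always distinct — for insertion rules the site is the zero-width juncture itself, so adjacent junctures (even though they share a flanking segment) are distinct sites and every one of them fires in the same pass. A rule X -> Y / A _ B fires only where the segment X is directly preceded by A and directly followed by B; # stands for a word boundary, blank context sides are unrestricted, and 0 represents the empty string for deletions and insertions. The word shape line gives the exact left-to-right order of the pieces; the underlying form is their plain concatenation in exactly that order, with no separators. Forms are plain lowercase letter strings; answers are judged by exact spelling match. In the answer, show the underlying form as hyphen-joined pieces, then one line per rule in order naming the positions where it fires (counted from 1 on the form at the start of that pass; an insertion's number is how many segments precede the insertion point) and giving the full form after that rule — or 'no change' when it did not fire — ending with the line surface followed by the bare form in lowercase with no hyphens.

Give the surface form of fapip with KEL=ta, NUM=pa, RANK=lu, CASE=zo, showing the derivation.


underlying: vus-fapip-pa-ag-at
1. 0 -> a / C _ C: inserts after position(s) 3, 8: vusafapipapaagat
surface: vusafapipapaagat


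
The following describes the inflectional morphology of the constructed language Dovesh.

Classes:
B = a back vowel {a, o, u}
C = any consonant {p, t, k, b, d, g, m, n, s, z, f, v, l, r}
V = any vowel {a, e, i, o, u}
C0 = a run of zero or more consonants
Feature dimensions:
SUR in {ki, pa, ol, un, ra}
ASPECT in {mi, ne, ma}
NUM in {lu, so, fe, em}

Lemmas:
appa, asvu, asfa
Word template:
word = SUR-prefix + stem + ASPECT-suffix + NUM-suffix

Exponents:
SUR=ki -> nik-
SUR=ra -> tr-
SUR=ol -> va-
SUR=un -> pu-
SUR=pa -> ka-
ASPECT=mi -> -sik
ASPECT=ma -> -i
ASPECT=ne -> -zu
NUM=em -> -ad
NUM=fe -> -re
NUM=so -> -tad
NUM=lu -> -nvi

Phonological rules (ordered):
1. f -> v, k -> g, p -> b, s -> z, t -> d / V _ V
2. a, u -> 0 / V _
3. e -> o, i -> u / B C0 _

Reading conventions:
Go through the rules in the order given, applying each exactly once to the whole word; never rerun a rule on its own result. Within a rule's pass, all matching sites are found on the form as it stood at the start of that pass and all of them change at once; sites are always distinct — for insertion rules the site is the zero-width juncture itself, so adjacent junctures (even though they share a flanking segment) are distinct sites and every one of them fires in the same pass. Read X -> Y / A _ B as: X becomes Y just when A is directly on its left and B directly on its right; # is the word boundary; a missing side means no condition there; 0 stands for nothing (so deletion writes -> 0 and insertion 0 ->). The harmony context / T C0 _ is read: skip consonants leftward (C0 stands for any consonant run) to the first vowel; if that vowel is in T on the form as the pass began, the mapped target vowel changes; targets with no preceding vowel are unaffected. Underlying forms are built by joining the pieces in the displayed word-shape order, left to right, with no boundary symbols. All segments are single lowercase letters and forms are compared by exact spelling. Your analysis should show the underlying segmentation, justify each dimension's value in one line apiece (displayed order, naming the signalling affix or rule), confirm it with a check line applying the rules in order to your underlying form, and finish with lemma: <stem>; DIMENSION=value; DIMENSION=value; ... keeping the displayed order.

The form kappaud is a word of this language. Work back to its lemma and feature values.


underlying: ka-appa-i-ad
SUR=pa - signalled by the affix ka-
ASPECT=ma - signalled by the affix -i
NUM=em - signalled by the affix -ad
check: kaappaiad -> kaappaiad -> kappaid -> kappaud
lemma: appa; SUR=pa; ASPECT=ma; NUM=em


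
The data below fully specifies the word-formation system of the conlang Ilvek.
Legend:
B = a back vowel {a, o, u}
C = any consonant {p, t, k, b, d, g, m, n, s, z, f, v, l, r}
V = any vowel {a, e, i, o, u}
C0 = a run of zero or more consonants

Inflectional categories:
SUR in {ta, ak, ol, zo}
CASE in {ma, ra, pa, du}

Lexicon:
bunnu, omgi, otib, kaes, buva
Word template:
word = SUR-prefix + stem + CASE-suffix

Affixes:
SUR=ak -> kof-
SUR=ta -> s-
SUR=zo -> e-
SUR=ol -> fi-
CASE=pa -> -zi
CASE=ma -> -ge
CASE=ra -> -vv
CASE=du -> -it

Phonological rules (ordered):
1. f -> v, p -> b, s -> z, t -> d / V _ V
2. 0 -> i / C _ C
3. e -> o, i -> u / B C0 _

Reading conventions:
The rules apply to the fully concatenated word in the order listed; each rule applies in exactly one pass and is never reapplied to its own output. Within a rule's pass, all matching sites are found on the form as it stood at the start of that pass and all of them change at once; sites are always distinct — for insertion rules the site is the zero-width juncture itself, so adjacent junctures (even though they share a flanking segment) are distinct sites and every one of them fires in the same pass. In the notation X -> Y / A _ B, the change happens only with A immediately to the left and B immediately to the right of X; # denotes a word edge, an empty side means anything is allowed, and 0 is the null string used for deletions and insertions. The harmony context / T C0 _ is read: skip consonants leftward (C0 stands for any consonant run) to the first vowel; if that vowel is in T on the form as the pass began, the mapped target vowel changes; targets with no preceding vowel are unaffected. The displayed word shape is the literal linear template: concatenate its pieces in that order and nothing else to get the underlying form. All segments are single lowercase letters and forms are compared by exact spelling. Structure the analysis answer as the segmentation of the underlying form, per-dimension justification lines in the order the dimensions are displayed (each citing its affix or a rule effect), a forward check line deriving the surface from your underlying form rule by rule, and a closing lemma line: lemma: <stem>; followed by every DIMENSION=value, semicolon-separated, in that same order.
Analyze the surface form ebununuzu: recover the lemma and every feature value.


underlying: e-bunnu-zi
SUR=zo - signalled by the affix e-
CASE=pa - signalled by the affix -zi
check: ebunnuzi -> ebunnuzi -> ebuninuzi -> ebununuzu
lemma: bunnu; SUR=zo; CASE=pa


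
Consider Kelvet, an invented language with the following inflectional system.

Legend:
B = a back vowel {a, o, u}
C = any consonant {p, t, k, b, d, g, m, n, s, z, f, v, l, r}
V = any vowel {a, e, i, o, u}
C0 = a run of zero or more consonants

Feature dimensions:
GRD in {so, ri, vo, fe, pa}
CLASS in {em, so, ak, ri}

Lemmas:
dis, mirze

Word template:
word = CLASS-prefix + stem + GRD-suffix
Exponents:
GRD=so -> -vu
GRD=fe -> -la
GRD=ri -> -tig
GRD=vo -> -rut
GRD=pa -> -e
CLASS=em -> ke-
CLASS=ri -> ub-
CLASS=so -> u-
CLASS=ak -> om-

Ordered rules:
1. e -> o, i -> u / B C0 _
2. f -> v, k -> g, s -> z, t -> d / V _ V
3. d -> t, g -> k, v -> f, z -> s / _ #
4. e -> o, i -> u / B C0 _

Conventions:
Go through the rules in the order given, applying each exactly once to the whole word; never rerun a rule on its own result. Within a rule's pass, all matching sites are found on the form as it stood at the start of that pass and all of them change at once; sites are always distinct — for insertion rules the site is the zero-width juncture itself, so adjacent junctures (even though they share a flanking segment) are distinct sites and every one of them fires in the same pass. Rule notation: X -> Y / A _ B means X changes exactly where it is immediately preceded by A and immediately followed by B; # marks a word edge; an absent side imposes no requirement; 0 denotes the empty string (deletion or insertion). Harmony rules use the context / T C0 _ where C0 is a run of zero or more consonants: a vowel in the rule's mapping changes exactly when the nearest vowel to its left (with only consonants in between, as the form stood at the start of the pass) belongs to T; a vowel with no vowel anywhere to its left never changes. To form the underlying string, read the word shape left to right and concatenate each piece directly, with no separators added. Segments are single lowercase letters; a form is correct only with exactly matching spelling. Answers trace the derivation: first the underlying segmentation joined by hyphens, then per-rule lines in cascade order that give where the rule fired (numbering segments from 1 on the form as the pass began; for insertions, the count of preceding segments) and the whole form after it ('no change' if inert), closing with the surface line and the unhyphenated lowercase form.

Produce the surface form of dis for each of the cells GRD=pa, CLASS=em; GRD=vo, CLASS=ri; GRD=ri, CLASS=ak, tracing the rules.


cell GRD=pa, CLASS=em:
underlying: ke-dis-e
1. e -> o, i -> u / B C0 _: no change
2. f -> v, k -> g, s -> z, t -> d / V _ V: fires at position(s) 5: kedize
3. d -> t, g -> k, v -> f, z -> s / _ #: no change
4. e -> o, i -> u / B C0 _: no change
surface: kedize

cell GRD=vo, CLASS=ri:
underlying: ub-dis-rut
1. e -> o, i -> u / B C0 _: fires at position(s) 4: ubdusrut
2. f -> v, k -> g, s -> z, t -> d / V _ V: no change
3. d -> t, g -> k, v -> f, z -> s / _ #: no change
4. e -> o, i -> u / B C0 _: no change
surface: ubdusrut

cell GRD=ri, CLASS=ak:
underlying: om-dis-tig
1. e -> o, i -> u / B C0 _: fires at position(s) 4: omdustig
2. f -> v, k -> g, s -> z, t -> d / V _ V: no change
3. d -> t, g -> k, v -> f, z -> s / _ #: fires at position(s) 8: omdustik
4. e -> o, i -> u / B C0 _: fires at position(s) 7: omdustuk
surface: omdustuk


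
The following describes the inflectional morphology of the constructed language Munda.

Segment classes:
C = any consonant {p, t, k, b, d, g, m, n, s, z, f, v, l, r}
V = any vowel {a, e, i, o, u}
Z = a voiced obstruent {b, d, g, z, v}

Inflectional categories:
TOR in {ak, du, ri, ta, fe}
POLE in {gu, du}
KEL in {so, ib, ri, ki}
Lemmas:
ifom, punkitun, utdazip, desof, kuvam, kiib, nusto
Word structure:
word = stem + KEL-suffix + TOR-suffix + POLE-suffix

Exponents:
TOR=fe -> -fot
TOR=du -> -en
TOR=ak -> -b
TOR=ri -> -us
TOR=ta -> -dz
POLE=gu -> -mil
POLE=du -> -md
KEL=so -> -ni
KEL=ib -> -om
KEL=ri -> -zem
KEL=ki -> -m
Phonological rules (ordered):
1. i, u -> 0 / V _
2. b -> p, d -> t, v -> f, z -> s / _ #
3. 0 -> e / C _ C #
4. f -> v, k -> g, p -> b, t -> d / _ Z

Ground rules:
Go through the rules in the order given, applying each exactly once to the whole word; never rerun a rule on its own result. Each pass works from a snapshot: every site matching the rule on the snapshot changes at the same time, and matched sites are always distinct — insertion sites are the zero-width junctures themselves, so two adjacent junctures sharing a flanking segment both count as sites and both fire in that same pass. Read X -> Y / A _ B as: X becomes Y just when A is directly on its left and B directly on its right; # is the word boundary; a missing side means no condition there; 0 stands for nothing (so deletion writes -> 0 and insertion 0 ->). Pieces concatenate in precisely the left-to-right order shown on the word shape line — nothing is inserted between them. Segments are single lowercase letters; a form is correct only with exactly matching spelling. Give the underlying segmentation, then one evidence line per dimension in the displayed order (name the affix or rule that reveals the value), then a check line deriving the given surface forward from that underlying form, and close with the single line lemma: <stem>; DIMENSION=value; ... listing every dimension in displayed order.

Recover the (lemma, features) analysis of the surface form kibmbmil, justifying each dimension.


underlying: kiib-m-b-mil
TOR=ak - signalled by the affix -b
POLE=gu - signalled by the affix -mil
KEL=ki - signalled by the affix -m
check: kiibmbmil -> kibmbmil -> kibmbmil -> kibmbmil -> kibmbmil
lemma: kiib; TOR=ak; POLE=gu; KEL=ki


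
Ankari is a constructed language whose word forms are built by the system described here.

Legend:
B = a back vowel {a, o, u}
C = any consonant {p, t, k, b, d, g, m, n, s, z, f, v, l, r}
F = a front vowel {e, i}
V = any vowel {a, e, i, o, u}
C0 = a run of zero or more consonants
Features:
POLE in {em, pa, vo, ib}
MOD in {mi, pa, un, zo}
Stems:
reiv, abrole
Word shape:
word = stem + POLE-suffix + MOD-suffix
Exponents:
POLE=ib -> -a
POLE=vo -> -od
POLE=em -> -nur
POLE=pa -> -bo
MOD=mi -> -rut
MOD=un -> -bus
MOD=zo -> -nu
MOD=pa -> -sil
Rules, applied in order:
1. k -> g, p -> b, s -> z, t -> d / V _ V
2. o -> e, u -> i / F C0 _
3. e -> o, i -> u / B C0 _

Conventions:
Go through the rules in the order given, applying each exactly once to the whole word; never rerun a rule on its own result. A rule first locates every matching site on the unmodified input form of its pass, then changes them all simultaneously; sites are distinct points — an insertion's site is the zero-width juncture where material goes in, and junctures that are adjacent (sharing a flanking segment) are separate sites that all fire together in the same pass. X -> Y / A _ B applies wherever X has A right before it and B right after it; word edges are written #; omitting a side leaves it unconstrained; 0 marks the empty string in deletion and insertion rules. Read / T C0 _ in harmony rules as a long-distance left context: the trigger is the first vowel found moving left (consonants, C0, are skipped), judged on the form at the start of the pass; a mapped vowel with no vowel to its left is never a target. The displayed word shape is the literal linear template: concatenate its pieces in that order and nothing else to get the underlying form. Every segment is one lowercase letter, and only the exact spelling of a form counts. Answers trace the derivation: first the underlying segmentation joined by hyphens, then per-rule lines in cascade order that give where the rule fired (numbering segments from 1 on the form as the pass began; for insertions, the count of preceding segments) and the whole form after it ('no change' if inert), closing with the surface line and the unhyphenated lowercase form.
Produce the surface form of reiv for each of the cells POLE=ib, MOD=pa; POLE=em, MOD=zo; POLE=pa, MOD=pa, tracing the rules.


cell POLE=ib, MOD=pa:
underlying: reiv-a-sil
1. k -> g, p -> b, s -> z, t -> d / V _ V: fires at position(s) 6: reivazil
2. o -> e, u -> i / F C0 _: no change
3. e -> o, i -> u / B C0 _: fires at position(s) 7: reivazul
surface: reivazul

cell POLE=em, MOD=zo:
underlying: reiv-nur-nu
1. k -> g, p -> b, s -> z, t -> d / V _ V: no change
2. o -> e, u -> i / F C0 _: fires at position(s) 6: reivnirnu
3. e -> o, i -> u / B C0 _: no change
surface: reivnirnu

cell POLE=pa, MOD=pa:
underlying: reiv-bo-sil
1. k -> g, p -> b, s -> z, t -> d / V _ V: fires at position(s) 7: reivbozil
2. o -> e, u -> i / F C0 _: fires at position(s) 6: reivbezil
3. e -> o, i -> u / B C0 _: no change
surface: reivbezil


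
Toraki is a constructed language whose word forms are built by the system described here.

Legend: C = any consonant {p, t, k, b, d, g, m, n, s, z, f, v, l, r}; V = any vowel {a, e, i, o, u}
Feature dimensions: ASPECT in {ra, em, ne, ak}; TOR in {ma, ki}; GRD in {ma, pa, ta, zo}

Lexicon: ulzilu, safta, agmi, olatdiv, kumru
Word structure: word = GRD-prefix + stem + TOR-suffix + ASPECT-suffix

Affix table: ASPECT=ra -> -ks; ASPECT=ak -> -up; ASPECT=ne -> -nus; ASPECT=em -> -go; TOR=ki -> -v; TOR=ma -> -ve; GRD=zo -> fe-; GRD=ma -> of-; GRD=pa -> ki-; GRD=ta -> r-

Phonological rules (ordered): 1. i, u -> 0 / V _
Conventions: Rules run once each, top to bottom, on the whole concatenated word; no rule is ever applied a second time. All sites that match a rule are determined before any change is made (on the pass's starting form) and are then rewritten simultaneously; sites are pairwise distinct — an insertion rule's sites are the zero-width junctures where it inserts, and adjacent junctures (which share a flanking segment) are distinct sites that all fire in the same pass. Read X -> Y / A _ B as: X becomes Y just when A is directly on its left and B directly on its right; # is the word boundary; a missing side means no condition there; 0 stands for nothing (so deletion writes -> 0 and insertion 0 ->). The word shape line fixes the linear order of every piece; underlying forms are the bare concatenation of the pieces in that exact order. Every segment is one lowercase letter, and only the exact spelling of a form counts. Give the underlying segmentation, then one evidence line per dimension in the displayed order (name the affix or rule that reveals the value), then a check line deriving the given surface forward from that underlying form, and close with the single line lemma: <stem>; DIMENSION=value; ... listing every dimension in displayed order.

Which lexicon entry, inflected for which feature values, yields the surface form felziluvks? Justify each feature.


underlying: fe-ulzilu-v-ks
ASPECT=ra - signalled by the affix -ks
TOR=ki - signalled by the affix -v
GRD=zo - signalled by the affix fe-
check: feulziluvks -> felziluvks
lemma: ulzilu; ASPECT=ra; TOR=ki; GRD=zo


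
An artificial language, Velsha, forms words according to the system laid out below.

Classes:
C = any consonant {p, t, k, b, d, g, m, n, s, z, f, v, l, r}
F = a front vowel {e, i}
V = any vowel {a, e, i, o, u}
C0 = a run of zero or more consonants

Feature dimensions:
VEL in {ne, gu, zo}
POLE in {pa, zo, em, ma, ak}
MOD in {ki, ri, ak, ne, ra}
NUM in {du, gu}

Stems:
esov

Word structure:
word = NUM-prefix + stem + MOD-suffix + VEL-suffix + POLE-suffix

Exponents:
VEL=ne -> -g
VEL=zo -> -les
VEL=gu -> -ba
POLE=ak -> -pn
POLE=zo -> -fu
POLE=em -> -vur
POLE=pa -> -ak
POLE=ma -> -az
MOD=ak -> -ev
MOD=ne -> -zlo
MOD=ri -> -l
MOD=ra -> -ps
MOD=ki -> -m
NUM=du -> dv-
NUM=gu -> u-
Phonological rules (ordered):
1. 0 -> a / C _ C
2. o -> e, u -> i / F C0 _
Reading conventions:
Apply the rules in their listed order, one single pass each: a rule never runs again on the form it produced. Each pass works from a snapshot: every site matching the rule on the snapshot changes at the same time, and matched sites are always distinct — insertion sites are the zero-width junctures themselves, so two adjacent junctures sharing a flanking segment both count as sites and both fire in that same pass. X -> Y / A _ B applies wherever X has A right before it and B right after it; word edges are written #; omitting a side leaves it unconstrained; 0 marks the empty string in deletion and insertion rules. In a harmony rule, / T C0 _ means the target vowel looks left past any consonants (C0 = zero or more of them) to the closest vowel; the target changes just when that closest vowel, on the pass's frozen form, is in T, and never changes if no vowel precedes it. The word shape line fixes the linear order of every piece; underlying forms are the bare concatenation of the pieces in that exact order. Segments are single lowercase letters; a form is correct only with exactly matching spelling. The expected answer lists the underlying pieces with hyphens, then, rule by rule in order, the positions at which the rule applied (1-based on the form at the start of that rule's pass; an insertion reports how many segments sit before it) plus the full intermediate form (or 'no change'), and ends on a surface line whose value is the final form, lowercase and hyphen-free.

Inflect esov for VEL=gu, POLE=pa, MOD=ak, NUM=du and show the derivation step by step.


underlying: dv-esov-ev-ba-ak
1. 0 -> a / C _ C: inserts after position(s) 1, 8: davesovevabaak
2. o -> e, u -> i / F C0 _: fires at position(s) 6: davesevevabaak
surface: davesevevabaak


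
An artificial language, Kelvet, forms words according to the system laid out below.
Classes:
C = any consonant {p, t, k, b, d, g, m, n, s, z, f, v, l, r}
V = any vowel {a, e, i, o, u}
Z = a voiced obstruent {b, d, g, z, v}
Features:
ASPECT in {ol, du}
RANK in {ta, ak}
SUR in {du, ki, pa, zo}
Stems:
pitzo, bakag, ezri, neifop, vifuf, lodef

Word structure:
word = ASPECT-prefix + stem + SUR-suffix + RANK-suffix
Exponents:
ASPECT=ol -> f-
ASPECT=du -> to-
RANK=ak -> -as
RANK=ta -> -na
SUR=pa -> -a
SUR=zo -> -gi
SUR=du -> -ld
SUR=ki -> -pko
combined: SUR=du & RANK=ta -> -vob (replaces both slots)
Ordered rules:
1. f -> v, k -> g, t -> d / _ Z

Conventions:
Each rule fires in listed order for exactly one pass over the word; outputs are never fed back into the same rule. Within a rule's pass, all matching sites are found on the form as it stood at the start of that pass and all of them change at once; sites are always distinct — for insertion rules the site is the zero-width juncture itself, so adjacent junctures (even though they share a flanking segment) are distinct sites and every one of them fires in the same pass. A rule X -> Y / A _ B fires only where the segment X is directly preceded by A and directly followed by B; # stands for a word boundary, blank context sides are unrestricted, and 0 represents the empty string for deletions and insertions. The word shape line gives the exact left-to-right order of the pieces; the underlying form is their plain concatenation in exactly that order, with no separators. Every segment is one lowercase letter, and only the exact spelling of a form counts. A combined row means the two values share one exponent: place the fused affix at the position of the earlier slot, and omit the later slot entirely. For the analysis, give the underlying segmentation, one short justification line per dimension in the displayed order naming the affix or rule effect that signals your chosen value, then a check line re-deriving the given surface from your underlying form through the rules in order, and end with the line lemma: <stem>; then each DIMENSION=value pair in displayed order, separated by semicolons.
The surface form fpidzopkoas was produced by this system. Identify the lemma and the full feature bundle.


underlying: f-pitzo-pko-as
ASPECT=ol - signalled by the affix f-
RANK=ak - signalled by the affix -as
SUR=ki - signalled by the affix -pko
check: fpitzopkoas -> fpidzopkoas
lemma: pitzo; ASPECT=ol; RANK=ak; SUR=ki


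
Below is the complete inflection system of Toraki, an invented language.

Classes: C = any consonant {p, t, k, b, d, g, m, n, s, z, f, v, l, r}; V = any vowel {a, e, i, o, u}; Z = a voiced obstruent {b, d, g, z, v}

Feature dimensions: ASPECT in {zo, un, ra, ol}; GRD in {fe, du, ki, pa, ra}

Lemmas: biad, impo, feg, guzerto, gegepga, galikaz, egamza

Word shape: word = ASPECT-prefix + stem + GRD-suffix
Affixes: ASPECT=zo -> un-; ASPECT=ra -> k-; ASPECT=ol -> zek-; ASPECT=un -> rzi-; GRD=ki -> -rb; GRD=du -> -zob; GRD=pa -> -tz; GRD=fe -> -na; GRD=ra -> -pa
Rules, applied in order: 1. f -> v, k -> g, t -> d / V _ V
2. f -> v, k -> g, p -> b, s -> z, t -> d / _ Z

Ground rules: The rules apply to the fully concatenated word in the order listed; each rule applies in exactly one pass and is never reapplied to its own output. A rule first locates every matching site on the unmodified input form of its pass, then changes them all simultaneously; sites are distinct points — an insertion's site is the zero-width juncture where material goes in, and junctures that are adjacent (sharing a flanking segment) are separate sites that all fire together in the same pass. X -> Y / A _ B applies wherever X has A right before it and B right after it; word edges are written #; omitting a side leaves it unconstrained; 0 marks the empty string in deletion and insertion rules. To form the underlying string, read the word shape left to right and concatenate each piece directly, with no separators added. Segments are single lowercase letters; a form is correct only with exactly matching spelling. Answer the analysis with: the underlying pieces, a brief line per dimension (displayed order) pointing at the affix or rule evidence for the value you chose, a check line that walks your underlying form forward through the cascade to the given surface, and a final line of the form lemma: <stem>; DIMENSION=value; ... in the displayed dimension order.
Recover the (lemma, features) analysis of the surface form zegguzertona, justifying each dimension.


underlying: zek-guzerto-na
ASPECT=ol - signalled by the affix zek-
GRD=fe - signalled by the affix -na
check: zekguzertona -> zekguzertona -> zegguzertona
lemma: guzerto; ASPECT=ol; GRD=fe


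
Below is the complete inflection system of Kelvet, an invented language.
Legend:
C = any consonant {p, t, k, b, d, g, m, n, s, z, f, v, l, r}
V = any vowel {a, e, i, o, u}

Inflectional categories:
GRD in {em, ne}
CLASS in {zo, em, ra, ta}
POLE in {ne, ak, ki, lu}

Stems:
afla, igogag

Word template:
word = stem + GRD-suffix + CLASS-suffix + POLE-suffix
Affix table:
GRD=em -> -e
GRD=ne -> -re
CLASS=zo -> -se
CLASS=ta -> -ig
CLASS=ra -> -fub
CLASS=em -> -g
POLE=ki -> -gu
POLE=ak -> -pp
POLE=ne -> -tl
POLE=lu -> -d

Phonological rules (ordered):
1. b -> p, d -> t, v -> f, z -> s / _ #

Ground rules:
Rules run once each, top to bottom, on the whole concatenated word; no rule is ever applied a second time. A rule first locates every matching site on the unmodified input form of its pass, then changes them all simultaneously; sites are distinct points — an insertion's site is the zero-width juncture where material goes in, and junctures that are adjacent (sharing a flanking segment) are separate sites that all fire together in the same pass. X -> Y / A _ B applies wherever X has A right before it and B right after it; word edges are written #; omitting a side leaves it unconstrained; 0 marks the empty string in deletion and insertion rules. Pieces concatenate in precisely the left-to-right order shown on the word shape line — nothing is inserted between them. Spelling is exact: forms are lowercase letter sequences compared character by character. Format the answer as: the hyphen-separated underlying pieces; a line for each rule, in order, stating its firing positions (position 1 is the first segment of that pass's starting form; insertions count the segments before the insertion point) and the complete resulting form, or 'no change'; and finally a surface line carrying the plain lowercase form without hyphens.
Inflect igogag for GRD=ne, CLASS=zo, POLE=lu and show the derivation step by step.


underlying: igogag-re-se-d
1. b -> p, d -> t, v -> f, z -> s / _ #: fires at position(s) 11: igogagreset
surface: igogagreset


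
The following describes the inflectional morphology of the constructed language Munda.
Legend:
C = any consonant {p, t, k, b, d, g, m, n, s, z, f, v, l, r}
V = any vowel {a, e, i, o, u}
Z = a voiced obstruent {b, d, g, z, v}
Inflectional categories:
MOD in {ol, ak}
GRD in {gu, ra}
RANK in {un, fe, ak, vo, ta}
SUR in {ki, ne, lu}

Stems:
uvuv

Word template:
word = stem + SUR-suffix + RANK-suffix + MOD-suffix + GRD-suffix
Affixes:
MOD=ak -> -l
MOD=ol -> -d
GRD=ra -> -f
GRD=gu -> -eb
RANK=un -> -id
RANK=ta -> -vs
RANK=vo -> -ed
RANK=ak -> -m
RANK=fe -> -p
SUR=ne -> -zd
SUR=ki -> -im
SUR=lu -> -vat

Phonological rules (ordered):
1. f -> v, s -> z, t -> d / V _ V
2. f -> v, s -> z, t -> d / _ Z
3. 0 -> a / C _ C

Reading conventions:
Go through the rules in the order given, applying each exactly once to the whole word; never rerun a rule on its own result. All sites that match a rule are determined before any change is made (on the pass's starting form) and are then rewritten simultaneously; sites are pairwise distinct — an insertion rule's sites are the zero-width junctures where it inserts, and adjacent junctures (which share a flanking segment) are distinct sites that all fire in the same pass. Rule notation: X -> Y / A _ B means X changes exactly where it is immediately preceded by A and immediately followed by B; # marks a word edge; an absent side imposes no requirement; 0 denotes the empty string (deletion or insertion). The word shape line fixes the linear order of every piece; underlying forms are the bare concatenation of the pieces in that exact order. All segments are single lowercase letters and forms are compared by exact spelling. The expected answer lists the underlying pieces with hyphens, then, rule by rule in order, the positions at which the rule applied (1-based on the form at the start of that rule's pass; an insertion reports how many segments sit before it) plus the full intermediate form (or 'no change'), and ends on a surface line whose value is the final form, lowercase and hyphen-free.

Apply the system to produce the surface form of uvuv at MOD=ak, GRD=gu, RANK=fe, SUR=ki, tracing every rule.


underlying: uvuv-im-p-l-eb
1. f -> v, s -> z, t -> d / V _ V: no change
2. f -> v, s -> z, t -> d / _ Z: no change
3. 0 -> a / C _ C: inserts after position(s) 6, 7: uvuvimapaleb
surface: uvuvimapaleb


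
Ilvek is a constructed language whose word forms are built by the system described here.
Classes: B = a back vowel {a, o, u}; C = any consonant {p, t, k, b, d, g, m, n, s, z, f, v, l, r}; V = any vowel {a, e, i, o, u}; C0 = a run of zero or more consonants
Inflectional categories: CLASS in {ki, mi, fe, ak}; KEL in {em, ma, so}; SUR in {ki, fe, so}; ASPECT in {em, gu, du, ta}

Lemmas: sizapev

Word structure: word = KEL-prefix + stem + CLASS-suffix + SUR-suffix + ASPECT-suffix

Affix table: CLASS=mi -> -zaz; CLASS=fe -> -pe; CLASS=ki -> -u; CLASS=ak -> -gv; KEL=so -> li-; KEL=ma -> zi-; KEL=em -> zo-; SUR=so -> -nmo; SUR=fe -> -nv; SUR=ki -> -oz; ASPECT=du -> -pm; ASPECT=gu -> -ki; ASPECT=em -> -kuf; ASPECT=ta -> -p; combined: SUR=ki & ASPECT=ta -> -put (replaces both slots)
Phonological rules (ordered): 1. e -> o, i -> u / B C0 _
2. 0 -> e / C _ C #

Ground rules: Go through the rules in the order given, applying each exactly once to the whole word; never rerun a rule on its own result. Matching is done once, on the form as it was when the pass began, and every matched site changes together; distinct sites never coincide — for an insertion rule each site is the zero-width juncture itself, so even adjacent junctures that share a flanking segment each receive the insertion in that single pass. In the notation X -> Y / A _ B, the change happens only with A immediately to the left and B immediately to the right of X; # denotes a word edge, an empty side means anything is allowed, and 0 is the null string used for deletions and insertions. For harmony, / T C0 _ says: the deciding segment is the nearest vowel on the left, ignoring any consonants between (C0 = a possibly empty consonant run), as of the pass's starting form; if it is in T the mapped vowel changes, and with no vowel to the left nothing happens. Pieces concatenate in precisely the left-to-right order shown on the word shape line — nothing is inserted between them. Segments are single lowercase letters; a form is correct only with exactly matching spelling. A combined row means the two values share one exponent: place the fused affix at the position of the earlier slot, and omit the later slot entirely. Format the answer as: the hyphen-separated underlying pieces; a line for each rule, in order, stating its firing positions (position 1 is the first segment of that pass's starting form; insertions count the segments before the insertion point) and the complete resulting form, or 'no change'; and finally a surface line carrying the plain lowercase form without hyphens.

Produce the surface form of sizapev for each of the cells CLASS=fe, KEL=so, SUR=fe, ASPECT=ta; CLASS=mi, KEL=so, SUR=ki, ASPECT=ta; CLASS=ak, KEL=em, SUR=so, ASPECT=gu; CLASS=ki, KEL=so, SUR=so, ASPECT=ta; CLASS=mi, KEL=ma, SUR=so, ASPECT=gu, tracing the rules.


cell CLASS=fe, KEL=so, SUR=fe, ASPECT=ta:
underlying: li-sizapev-pe-nv-p
1. e -> o, i -> u / B C0 _: fires at position(s) 8: lisizapovpenvp
2. 0 -> e / C _ C #: inserts after position(s) 13: lisizapovpenvep
surface: lisizapovpenvep

cell CLASS=mi, KEL=so, SUR=ki, ASPECT=ta:
underlying: li-sizapev-zaz-put
1. e -> o, i -> u / B C0 _: fires at position(s) 8: lisizapovzazput
2. 0 -> e / C _ C #: no change
surface: lisizapovzazput

cell CLASS=ak, KEL=em, SUR=so, ASPECT=gu:
underlying: zo-sizapev-gv-nmo-ki
1. e -> o, i -> u / B C0 _: fires at position(s) 4, 8, 16: zosuzapovgvnmoku
2. 0 -> e / C _ C #: no change
surface: zosuzapovgvnmoku

cell CLASS=ki, KEL=so, SUR=so, ASPECT=ta:
underlying: li-sizapev-u-nmo-p
1. e -> o, i -> u / B C0 _: fires at position(s) 8: lisizapovunmop
2. 0 -> e / C _ C #: no change
surface: lisizapovunmop

cell CLASS=mi, KEL=ma, SUR=so, ASPECT=gu:
underlying: zi-sizapev-zaz-nmo-ki
1. e -> o, i -> u / B C0 _: fires at position(s) 8, 17: zisizapovzaznmoku
2. 0 -> e / C _ C #: no change
surface: zisizapovzaznmoku


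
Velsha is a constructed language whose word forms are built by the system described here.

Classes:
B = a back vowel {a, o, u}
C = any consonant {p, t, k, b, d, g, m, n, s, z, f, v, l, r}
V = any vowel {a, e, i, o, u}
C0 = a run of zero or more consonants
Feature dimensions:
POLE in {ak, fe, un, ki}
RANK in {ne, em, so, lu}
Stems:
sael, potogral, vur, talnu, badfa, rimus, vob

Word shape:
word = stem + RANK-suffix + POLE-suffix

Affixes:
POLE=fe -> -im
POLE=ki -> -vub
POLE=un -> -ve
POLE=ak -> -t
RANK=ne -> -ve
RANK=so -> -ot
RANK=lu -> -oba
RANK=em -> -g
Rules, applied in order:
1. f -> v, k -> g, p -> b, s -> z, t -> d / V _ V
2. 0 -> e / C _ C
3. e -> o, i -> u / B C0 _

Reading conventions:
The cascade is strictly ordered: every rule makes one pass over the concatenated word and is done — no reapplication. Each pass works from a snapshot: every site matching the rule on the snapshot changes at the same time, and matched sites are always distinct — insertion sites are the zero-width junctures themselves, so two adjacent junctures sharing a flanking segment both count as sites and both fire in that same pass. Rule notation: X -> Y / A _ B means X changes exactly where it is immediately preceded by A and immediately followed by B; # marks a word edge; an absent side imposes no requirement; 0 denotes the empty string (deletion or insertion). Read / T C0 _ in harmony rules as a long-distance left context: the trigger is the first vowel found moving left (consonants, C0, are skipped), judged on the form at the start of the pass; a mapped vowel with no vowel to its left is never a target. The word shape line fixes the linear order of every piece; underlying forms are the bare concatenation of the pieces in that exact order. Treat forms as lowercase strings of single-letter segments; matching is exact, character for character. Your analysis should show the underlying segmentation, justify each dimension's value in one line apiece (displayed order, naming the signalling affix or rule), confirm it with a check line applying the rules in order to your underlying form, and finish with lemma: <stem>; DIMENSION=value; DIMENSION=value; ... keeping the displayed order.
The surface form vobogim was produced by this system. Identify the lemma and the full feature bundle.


underlying: vob-g-im
POLE=fe - signalled by the affix -im
RANK=em - signalled by the affix -g
check: vobgim -> vobgim -> vobegim -> vobogim
lemma: vob; POLE=fe; RANK=em


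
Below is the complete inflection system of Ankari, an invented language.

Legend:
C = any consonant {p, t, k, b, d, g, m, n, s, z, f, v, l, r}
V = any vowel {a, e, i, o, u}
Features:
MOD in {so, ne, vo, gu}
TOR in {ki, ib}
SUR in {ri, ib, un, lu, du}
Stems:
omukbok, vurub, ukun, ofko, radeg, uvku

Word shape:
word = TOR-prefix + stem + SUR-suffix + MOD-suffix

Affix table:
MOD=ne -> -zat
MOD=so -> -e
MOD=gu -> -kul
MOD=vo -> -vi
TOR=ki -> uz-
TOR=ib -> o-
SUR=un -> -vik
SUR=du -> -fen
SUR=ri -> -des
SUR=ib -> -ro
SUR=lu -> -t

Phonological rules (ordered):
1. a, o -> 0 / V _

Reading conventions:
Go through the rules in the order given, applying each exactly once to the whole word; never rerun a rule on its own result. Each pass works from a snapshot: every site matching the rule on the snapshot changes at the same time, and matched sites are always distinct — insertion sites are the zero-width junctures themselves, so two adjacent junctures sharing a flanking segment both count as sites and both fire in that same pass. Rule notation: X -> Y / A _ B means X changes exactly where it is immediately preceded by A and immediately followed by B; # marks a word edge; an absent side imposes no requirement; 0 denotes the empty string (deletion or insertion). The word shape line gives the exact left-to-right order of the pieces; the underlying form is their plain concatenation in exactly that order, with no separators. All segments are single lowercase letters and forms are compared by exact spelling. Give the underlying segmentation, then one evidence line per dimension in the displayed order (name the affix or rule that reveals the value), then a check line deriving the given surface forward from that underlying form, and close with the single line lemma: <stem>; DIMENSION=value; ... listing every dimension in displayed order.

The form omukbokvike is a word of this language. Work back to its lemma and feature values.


underlying: o-omukbok-vik-e
MOD=so - signalled by the affix -e
TOR=ib - signalled by the affix o-
SUR=un - signalled by the affix -vik
check: oomukbokvike -> omukbokvike
lemma: omukbok; MOD=so; TOR=ib; SUR=un
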